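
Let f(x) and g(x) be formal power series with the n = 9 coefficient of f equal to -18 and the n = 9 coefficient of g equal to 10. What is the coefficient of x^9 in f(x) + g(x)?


Addition of formal power series is termwise.
The coefficient of x^9 in f + g = -18 + 10
= -8

-8


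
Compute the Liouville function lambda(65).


The Liouville function is lambda(k) = (-1)^Omega(k), where Omega(k) counts the prime factors of k with multiplicity.
Factoring: 65 = 5 * 13, so Omega(65) = 2.
lambda(65) = (-1)^2 = 1.

1


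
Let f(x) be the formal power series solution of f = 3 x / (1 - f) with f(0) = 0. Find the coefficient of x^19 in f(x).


Apply Lagrange inversion: f = 3 x * phi(f) with phi(t) = 1/(1 - t), so
[x^n] f = 3^n * (1/n) [t^(n-1)] phi(t)^n = 3^n * (1/n) [t^(n-1)] (1 - t)^(-n) = 3^n * (1/n) C(2n - 2, n - 1) = 3^n * C_{n-1}.
For n = 19: C_18 = C(36, 18) / 19 = 9075135300/19 = 477638700.
With the 3^19 = 1162261467 factor, the coefficient is 1162261467 * 477638700 = 555141056157972900.

555141056157972900


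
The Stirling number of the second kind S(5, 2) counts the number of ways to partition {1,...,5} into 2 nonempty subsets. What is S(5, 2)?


Using the explicit formula S(n,k) = (1/k!) sum_{j=0}^{k} (-1)^(k-j) C(k,j) j^n:
S(5, 2) = 15
Equivalently, S(n,k) is n! times the coefficient of x^n in the EGF (e^x - 1)^k / k!.

15


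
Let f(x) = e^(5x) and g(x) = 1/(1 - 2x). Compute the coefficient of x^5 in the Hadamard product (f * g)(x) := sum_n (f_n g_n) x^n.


Expanding: f_k = 5^k/k! (from e^(5x)) and g_k = 2^k (from 1/(1 - 2x)). So the Hadamard coefficient (f * g)_k = 5^k 2^k / k! = (10)^k / k!.
For k = 5: 10^5/5! = 100000/120 = 2500/3.

2500/3


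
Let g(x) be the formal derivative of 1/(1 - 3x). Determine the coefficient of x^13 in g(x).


Differentiate termwise: d/dx sum_{k>=0} 3^k x^k = sum_{k>=1} k 3^k x^(k-1) = sum_{j>=0} (j+1) 3^(j+1) x^j.
Equivalently, d/dx [1/(1 - 3x)] = 3/(1 - 3x)^2.
For j = 13: 14 * 3^14 = 14 * 4782969 = 66961566.

66961566


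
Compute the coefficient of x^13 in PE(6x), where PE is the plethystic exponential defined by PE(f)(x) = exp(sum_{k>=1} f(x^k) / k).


With f(x) = 6x, the exponent is sum_{k>=1} 6 x^k / k = 6 * (-ln(1 - x)). Exponentiating:
PE(6x) = exp(-6 ln(1 - x)) = 1/(1 - x)^6.
By the negative binomial expansion, [x^n] 1/(1 - x)^6 = C(n + 5, 5).
For n = 13: C(18, 5) = 8568.

8568


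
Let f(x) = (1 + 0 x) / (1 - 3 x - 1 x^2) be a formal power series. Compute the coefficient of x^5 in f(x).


Write f(x) = sum_{k>=0} a_k x^k. Multiplying both sides by 1 - 3 x - 1 x^2 gives
(1 - 3 x - 1 x^2) sum_{k>=0} a_k x^k = 1 + 0 x.
Matching coefficients:
 x^0: a_0 = 1
 x^1: a_1 - 3 a_0 = 0  =>  a_1 = 3*1 + 0 = 3
 x^k (k >= 2): a_k = 3 a_{k-1} + 1 a_{k-2}.
Iterating: a_2 = 10, a_3 = 33, a_4 = 109, a_5 = 360.
So the coefficient of x^5 is 360.

360


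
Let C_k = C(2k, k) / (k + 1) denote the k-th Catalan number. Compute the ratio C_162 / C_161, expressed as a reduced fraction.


Using C_k = (2k)! / (k! (k+1)!), the ratio C_{k+1}/C_k simplifies to
C_{k+1}/C_k = [(2k+2)! / ((k+1)! (k+2)!)] * [k! (k+1)! / (2k)!]
 = (2k+2)(2k+1) / ((k+1)(k+2)) = 2(2k+1) / (k+2).
For k = 161: 2(2*161 + 1) / (161 + 2) = 646/163 = 646/163.

646/163


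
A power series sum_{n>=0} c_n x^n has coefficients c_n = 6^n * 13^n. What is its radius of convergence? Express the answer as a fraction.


By the root test (Cauchy-Hadamard), the radius is R = 1 / limsup_n |c_n|^(1/n).
Here |c_n|^(1/n) = (6^n * 13^n)^(1/n) = 6 * 13 = 78 for all n.
So R = 1/78 = 1/78.

1/78


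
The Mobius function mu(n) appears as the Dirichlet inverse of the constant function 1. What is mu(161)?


161 = 7 * 23 (all distinct primes).
mu(161) = (-1)^2 = 1

1


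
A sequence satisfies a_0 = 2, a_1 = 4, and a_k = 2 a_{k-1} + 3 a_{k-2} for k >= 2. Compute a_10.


The characteristic equation is t^2 - 2 t - 3 = 0, with roots r_1 = 3 and r_2 = -1 (so c_1 = r_1 + r_2, c_2 = -r_1 r_2 as required).
One can use the closed form a_n = A r_1^n + B r_2^n, but direct iteration is more reliable:
a_0 = 2, a_1 = 4, a_2 = 14, a_3 = 40, a_4 = 122, a_5 = 364, a_6 = 1094, a_7 = 3280, a_8 = 9842, a_9 = 29524, a_10 = 88574.
So a_10 = 88574.

88574


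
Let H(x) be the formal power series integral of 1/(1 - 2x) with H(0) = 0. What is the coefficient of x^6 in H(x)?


1/(1 - 2x) = sum_{k>=0} 2^k x^k. Integrating termwise with H(0) = 0:
H(x) = sum_{k>=0} 2^k x^(k+1) / (k+1) = sum_{m>=1} 2^(m-1) x^m / m.
For m = 6: 2^5/6 = 32/6 = 16/3.

16/3


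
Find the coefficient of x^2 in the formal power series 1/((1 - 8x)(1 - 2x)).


By partial fractions or Cauchy convolution:
The coefficient equals sum_{k=0}^{2} 8^k * 2^(2-k).
= 84

84


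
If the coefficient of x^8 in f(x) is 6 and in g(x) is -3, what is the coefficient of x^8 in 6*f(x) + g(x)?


Scalar multiplication scales coefficients: 6 * 6 = 36.
Then add the g coefficient: 36 + -3
= 33

33


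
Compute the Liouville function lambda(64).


The Liouville function is lambda(k) = (-1)^Omega(k), where Omega(k) counts the prime factors of k with multiplicity.
Factoring: 64 = 2 * 2 * 2 * 2 * 2 * 2, so Omega(64) = 6.
lambda(64) = (-1)^6 = 1.

1


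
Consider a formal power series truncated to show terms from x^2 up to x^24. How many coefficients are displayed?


From x^2 to x^24 inclusive, the count is 24 - 2 + 1 = 23.

23


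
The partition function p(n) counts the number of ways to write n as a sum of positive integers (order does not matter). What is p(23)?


Using the generating function prod_{k>=1} 1/(1-x^k), we compute p(23).
By dynamic programming over parts 1 through 23:
p(23) = 1255

1255


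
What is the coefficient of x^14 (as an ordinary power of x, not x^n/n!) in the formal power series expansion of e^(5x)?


The exponential series is e^y = sum_{k>=0} y^k / k!. Substituting y = 5x gives
e^(5x) = sum_{k>=0} 5^k x^k / k!.
So the coefficient of x^n is a^n/n! with a = 5, n = 14:
5^14 / 14! = 6103515625/87178291200 = 244140625/3487131648

244140625/3487131648


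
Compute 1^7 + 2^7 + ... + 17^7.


This power sum has a closed form given by Faulhaber's formula
sum_{k=1}^{m} k^p = (1 / (p + 1)) * sum_{j=0}^{p} C(p + 1, j) B_j m^(p + 1 - j),
but for small m direct computation is fastest:
1 + 128 + 2187 + 16384 + 78125 + 279936 + 823543 + 2097152 + 4782969 + 10000000 + 19487171 + 35831808 + 62748517 + 105413504 + 170859375 + 268435456 + 410338673 = 1091194929.

1091194929


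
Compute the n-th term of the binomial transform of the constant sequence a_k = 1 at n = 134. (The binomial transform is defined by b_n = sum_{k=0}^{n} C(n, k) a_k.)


With a_k = 1 for all k, b_n = sum_{k=0}^{n} C(n, k) = 2^n by the binomial theorem.
For n = 134: 2^134 = 21778071482940061661655974875633165533184.

21778071482940061661655974875633165533184


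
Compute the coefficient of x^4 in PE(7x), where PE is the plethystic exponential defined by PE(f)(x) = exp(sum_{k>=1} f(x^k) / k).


With f(x) = 7x, the exponent is sum_{k>=1} 7 x^k / k = 7 * (-ln(1 - x)). Exponentiating:
PE(7x) = exp(-7 ln(1 - x)) = 1/(1 - x)^7.
By the negative binomial expansion, [x^n] 1/(1 - x)^7 = C(n + 6, 6).
For n = 4: C(10, 6) = 210.

210


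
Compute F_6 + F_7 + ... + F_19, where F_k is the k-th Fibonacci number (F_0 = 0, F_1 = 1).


Use the identity sum_{k=0}^{N} F_k = F_{N+2} - 1 (which follows from F_{k+2} - F_{k+1} = F_k). Then
sum_{k=6}^{19} F_k = (F_{21} - 1) - (F_{7} - 1) = F_{21} - F_{7}.
Computing: F_{21} = 10946, F_{7} = 13, so
Sum = 10946 - 13 = 10933.

10933


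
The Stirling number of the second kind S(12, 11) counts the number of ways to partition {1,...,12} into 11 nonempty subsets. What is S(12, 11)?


Using the explicit formula S(n,k) = (1/k!) sum_{j=0}^{k} (-1)^(k-j) C(k,j) j^n:
S(12, 11) = 66
Equivalently, S(n,k) is n! times the coefficient of x^n in the EGF (e^x - 1)^k / k!.

66


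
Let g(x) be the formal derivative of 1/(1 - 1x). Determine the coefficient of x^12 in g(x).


Differentiate termwise: d/dx sum_{k>=0} 1^k x^k = sum_{k>=1} k 1^k x^(k-1) = sum_{j>=0} (j+1) 1^(j+1) x^j.
Equivalently, d/dx [1/(1 - 1x)] = 1/(1 - 1x)^2.
For j = 12: 13 * 1^13 = 13 * 1 = 13.

13


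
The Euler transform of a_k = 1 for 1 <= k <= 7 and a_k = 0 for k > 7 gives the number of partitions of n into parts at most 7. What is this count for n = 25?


Partitions of 25 into parts at most 7:
Using generating function (1-x)^(-1)(1-x^2)^(-1)...(1-x^7)^(-1),
the coefficient of x^25 = 860

860


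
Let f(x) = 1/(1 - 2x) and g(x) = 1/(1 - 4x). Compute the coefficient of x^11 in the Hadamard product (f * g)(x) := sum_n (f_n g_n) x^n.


f has coefficients f_k = 2^k and g has coefficients g_k = 4^k, so the Hadamard product has coefficient (f*g)_k = 2^k * 4^k = 8^k.
For k = 11: 8^11 = 8589934592.

8589934592


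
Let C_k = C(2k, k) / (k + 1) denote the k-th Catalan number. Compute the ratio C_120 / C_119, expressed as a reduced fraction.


Using C_k = (2k)! / (k! (k+1)!), the ratio C_{k+1}/C_k simplifies to
C_{k+1}/C_k = [(2k+2)! / ((k+1)! (k+2)!)] * [k! (k+1)! / (2k)!]
 = (2k+2)(2k+1) / ((k+1)(k+2)) = 2(2k+1) / (k+2).
For k = 119: 2(2*119 + 1) / (119 + 2) = 478/121 = 478/121.

478/121


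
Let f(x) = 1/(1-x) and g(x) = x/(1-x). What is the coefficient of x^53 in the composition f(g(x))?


First simplify the composition: f(g(x)) = 1/(1 - x/(1-x)) = (1-x)/((1-x) - x) = (1-x)/(1-2x).
Now extract the coefficient. Write (1-x)/(1-2x) = 1/(1-2x) - x/(1-2x).
The coefficient of x^n in 1/(1-2x) is 2^n, and in x/(1-2x) is 2^(n-1) (for n >= 1).
So the coefficient of x^53 is 2^53 - 2^52 = 9007199254740992 - 4503599627370496 = 4503599627370496.

4503599627370496


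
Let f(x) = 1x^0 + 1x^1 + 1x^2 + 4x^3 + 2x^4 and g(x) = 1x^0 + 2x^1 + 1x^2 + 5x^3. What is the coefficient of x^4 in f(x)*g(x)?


Cauchy product at x^4:
1*5 + 1*1 + 4*2 + 2*1
= 16

16


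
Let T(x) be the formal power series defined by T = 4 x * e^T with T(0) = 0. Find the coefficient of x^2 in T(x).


Apply the Lagrange inversion formula: if T = 4 x * phi(T) with phi(t) = e^t, then
[x^n] T = 4^n * (1/n) [t^(n-1)] phi(t)^n = 4^n * (1/n) [t^(n-1)] e^(n t) = 4^n * (1/n) * n^(n-1) / (n-1)! = 4^n * n^(n-1) / n!.
When c = 1 this is the Cayley count of rooted labeled trees on n vertices, divided by n!.
For n = 2: 4^2 * 2^1 / 2! = 16 * 2/2 = 16.

16


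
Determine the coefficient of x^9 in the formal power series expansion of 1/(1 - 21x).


The geometric series identity gives 1/(1 - c x) = sum_{k>=0} c^k x^k, so the coefficient of x^k is c^k.
Here c = 21 and k = 9.
Computing: 21^9 = 794280046581

794280046581


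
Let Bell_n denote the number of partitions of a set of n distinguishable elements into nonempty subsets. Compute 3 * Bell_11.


Bell_11 can be computed from the Bell triangle or from Dobinski's identity Bell_n = (1/e) * sum_{k>=0} k^n / k!.
Computing Bell_11 = 678570.
Then 3 * 678570 = 2035710.

2035710


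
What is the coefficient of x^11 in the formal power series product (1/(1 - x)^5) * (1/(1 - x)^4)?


Combine the factors: (1/(1 - x)^5) * (1/(1 - x)^4) = 1/(1 - x)^9.
Then use 1/(1 - x)^r = sum_{k>=0} C(k + r - 1, r - 1) x^k with r = 9 and k = 11:
C(19, 8) = 75582.

75582


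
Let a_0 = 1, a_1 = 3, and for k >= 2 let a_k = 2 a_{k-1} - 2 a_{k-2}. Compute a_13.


Iterating the recurrence forward:
a_0 = 1
a_1 = 3
a_2 = 2*3 - 2*1 = 4
a_3 = 2*4 - 2*3 = 2
a_4 = 2*2 - 2*4 = -4
a_5 = 2*-4 - 2*2 = -12
a_6 = 2*-12 - 2*-4 = -16
a_7 = 2*-16 - 2*-12 = -8
a_8 = 2*-8 - 2*-16 = 16
a_9 = 2*16 - 2*-8 = 48
a_10 = 2*48 - 2*16 = 64
a_11 = 2*64 - 2*48 = 32
a_12 = 2*32 - 2*64 = -64
a_13 = 2*-64 - 2*32 = -192
So a_13 = -192.

-192


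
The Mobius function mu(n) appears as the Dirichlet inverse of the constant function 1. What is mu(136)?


136 has a squared prime factor, so mu(136) = 0.
Factorization reveals a repeated prime.

0


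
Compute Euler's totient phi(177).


phi(n) counts integers in [1, n] coprime to n. Using the multiplicative formula phi(n) = n * prod_{p | n} (1 - 1/p):
177 = 3 * 59, so
phi(177) = 177 * (1 - 1/3) * (1 - 1/59) = 116.

116


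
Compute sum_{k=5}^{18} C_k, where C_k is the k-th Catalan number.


C_5 through C_18: 42, 132, 429, 1430, 4862, 16796, 58786, 208012, 742900, 2674440, 9694845, 35357670, 129644790, 477638700
Sum = 42 + 132 + 429 + 1430 + 4862 + 16796 + 58786 + 208012 + 742900 + 2674440 + 9694845 + 35357670 + 129644790 + 477638700
= 656043834

656043834


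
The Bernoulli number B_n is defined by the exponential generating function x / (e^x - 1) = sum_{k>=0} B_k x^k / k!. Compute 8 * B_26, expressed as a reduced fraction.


Bernoulli numbers can also be computed recursively via B_0 = 1 and sum_{j=0}^{m} C(m+1, j) B_j = 0 for m >= 1. Odd-index Bernoulli numbers vanish for k >= 3.
Computing B_26 = 8553103/6, so 8 * B_26 = 8 * 8553103/6 = 34212412/3.

34212412/3


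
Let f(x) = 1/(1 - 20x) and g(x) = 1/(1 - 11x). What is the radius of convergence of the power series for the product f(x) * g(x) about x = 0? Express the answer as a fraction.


The radius of 1/(1 - 20x) is 1/20 (nearest singularity at x = 1/20), and the radius of 1/(1 - 11x) is 1/11.
The product f(x)*g(x) = 1/((1 - 20x)(1 - 11x)) has singularities at both 1/20 and 1/11, so its radius of convergence is the distance to the nearest one:
min(1/20, 1/11) = 1/20.

1/20


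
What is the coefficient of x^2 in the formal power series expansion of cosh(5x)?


The Maclaurin series is cosh(t) = sum_{m>=0} t^(2m) / (2m)!, so substituting t = 5x, only even powers of x are nonzero, with coefficient of x^(2m) equal to 5^(2m) / (2m)!.
For x^2 the coefficient is 5^2/2! = 25/2 = 25/2.

25/2


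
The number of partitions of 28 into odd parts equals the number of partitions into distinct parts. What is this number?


Computing partitions of 28 into odd parts (1, 3, 5, ...):
Using the generating function prod_{k>=0} 1/(1-x^(2k+1)),
the count is 222

222


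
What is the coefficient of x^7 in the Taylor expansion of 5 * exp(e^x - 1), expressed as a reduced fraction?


exp(e^x - 1) = sum_{k>=0} Bell_k x^k / k!, where Bell_k is the k-th Bell number.
So the coefficient of x^7 is 5 * Bell_7 / 7!.
Computing: Bell_7 = 877 and 7! = 5040, giving
5 * 877/5040 = 877/1008.

877/1008


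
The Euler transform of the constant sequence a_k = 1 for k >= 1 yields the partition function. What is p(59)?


The Euler transform converts the sequence a_k = 1 into the number of integer partitions.
Using the recurrence or dynamic programming:
p(59) = 831820

831820


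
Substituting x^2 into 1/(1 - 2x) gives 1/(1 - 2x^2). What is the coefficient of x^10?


The coefficient of x^(2m) in 1/(1 - 2x^2) is 2^m.
With n = 10 = 2*5, the coefficient is 2^5 = 32.

32


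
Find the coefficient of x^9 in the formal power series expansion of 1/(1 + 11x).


Write 1/(1 + c x) = 1/(1 - (-c) x) and apply the geometric-series identity
1/(1 - y) = sum_{k>=0} y^k to get 1/(1 + c x) = sum_{k>=0} (-c)^k x^k.
So the coefficient of x^k is (-c)^k = (-1)^k * c^k.
Here c = 11 and k = 9:
(-11)^9 = -1 * 2357947691 = -2357947691

-2357947691


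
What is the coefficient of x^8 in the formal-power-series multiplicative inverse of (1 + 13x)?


The inverse is 1/(1 + 13x). Apply the geometric identity 1/(1 - y) = sum_{k>=0} y^k with y = -13x:
1/(1 + 13x) = sum_{k>=0} (-13)^k x^k.
So the coefficient of x^8 is (-13)^8 = 815730721.

815730721


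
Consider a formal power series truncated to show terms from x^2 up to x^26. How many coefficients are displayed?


From x^2 to x^26 inclusive, the count is 26 - 2 + 1 = 25.

25


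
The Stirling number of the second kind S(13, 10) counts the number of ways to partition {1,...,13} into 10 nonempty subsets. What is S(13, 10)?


Using the explicit formula S(n,k) = (1/k!) sum_{j=0}^{k} (-1)^(k-j) C(k,j) j^n:
S(13, 10) = 39325
Equivalently, S(n,k) is n! times the coefficient of x^n in the EGF (e^x - 1)^k / k!.

39325


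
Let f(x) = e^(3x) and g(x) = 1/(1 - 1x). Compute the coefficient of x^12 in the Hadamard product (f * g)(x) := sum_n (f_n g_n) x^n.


Expanding: f_k = 3^k/k! (from e^(3x)) and g_k = 1^k (from 1/(1 - 1x)). So the Hadamard coefficient (f * g)_k = 3^k 1^k / k! = (3)^k / k!.
For k = 12: 3^12/12! = 531441/479001600 = 2187/1971200.

2187/1971200


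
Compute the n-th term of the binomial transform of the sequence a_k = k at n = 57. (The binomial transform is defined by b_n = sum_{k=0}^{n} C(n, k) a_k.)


With a_k = k, b_n = sum_{k=0}^{n} C(n, k) k. Using k * C(n, k) = n * C(n-1, k-1) gives b_n = n * sum_{k>=1} C(n-1, k-1) = n * 2^(n-1).
For n = 57: 57 * 2^56 = 57 * 72057594037927936 = 4107282860161892352.

4107282860161892352


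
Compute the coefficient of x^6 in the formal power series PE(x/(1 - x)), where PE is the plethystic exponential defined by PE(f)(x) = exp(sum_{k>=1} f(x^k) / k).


For f(x) = x/(1 - x) we have
sum_{k>=1} f(x^k) / k = sum_{k>=1} (1/k) * x^k / (1 - x^k) = sum_{k, m >= 1} x^(k m) / k,
which after exponentiating simplifies to
PE(x/(1 - x)) = prod_{k>=1} 1 / (1 - x^k).
This is the generating function for the partition function p(n), so the coefficient of x^6 is p(6).
Computing p(6) by dynamic programming over parts 1, 2, ..., 6: p(6) = 11.

11


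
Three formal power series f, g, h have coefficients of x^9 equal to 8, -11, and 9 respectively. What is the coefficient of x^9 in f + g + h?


Series addition is componentwise:
8 + -11 + 9
= 6

6


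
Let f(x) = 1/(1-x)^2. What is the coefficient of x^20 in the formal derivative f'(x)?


Differentiate: d/dx [ 1/(1-x)^r ] = r / (1-x)^(r+1).
Here r = 2, so f'(x) = 2 / (1-x)^3.
The expansion of 1/(1-x)^(r+1) has coefficient of x^n equal to C(n+r, r).
So the coefficient of x^20 in f'(x) is
2 * C(22, 2) = 2 * 231 = 462

462


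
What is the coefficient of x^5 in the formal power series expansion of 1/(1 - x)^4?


The expansion 1/(1 - x)^r = sum_{k>=0} C(k + r - 1, r - 1) x^k follows from the multiset / negative-binomial theorem (or from repeated differentiation of the geometric series).
For r = 4 and k = 5:
C(8, 3) = 40320 / (6 * 120) = 56.

56


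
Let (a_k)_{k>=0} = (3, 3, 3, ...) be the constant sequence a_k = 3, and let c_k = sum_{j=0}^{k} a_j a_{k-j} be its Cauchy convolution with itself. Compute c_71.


Since a_j = 3 for all j >= 0, the convolution sum becomes
c_k = sum_{j=0}^{k} 3 * 3 = 9 * (k + 1).
Equivalently, the generating function of (a_k) is 3/(1 - x) and its square is 9/(1 - x)^2 = sum_{k>=0} 9(k + 1) x^k.
For k = 71: 9 * 72 = 648.

648


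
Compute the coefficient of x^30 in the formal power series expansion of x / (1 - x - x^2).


Let f(x) = sum_{k>=0} a_k x^k. Multiplying f(x) * (1 - x - x^2) = x and matching coefficients gives a_0 = 0, a_1 = 1, and a_k = a_{k-1} + a_{k-2} for k >= 2. These are the Fibonacci numbers F_k.
Iterating from F_0 = 0, F_1 = 1:
F_0=0, F_1=1, F_2=1, F_3=2, F_4=3, F_5=5, F_6=8, F_7=13, F_8=21, F_9=34, ...
F_30 = 832040.

832040


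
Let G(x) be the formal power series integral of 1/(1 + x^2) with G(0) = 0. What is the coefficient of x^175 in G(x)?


1/(1 + x^2) = sum_{j>=0} (-1)^j x^(2j). Integrating termwise with G(0) = 0:
G(x) = sum_{j>=0} (-1)^j x^(2j+1) / (2j+1) = arctan(x).
Only odd powers are nonzero. For x^175 write 175 = 2*87 + 1, giving
(-1)^87 / 175 = -1/175 = -1/175.

-1/175


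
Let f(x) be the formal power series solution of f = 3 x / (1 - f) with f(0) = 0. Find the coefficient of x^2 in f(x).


Apply Lagrange inversion: f = 3 x * phi(f) with phi(t) = 1/(1 - t), so
[x^n] f = 3^n * (1/n) [t^(n-1)] phi(t)^n = 3^n * (1/n) [t^(n-1)] (1 - t)^(-n) = 3^n * (1/n) C(2n - 2, n - 1) = 3^n * C_{n-1}.
For n = 2: C_1 = C(2, 1) / 2 = 2/2 = 1.
With the 3^2 = 9 factor, the coefficient is 9 * 1 = 9.

9


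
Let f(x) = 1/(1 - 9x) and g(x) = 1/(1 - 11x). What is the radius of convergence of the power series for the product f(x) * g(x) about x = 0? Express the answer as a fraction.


The radius of 1/(1 - 9x) is 1/9 (nearest singularity at x = 1/9), and the radius of 1/(1 - 11x) is 1/11.
The product f(x)*g(x) = 1/((1 - 9x)(1 - 11x)) has singularities at both 1/9 and 1/11, so its radius of convergence is the distance to the nearest one:
min(1/9, 1/11) = 1/11.

1/11


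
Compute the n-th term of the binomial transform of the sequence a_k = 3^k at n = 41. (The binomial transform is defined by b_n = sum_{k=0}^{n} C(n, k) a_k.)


With a_k = 3^k, b_n = sum_{k=0}^{n} C(n, k) 3^k = (1 + 3)^n by the binomial theorem.
For n = 41: (1 + 3)^41 = 4^41 = 4835703278458516698824704.

4835703278458516698824704


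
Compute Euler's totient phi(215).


phi(n) counts integers in [1, n] coprime to n. Using the multiplicative formula phi(n) = n * prod_{p | n} (1 - 1/p):
215 = 5 * 43, so
phi(215) = 215 * (1 - 1/5) * (1 - 1/43) = 168.

168


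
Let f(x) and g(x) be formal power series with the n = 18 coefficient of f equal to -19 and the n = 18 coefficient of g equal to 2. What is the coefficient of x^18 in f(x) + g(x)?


Addition of formal power series is termwise.
The coefficient of x^18 in f + g = -19 + 2
= -17

-17


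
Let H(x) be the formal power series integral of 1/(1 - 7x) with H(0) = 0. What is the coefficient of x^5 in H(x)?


1/(1 - 7x) = sum_{k>=0} 7^k x^k. Integrating termwise with H(0) = 0:
H(x) = sum_{k>=0} 7^k x^(k+1) / (k+1) = sum_{m>=1} 7^(m-1) x^m / m.
For m = 5: 7^4/5 = 2401/5 = 2401/5.

2401/5


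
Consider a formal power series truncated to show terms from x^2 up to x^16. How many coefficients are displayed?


From x^2 to x^16 inclusive, the count is 16 - 2 + 1 = 15.

15


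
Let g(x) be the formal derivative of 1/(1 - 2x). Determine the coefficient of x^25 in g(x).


Differentiate termwise: d/dx sum_{k>=0} 2^k x^k = sum_{k>=1} k 2^k x^(k-1) = sum_{j>=0} (j+1) 2^(j+1) x^j.
Equivalently, d/dx [1/(1 - 2x)] = 2/(1 - 2x)^2.
For j = 25: 26 * 2^26 = 26 * 67108864 = 1744830464.

1744830464


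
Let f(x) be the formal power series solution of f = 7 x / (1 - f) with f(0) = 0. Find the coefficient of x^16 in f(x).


Apply Lagrange inversion: f = 7 x * phi(f) with phi(t) = 1/(1 - t), so
[x^n] f = 7^n * (1/n) [t^(n-1)] phi(t)^n = 7^n * (1/n) [t^(n-1)] (1 - t)^(-n) = 7^n * (1/n) C(2n - 2, n - 1) = 7^n * C_{n-1}.
For n = 16: C_15 = C(30, 15) / 16 = 155117520/16 = 9694845.
With the 7^16 = 33232930569601 factor, the coefficient is 33232930569601 * 9694845 = 322188110768043406845.

322188110768043406845


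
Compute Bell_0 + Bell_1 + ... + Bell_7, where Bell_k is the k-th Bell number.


Recall Bell_k counts set partitions of a k-set (with Bell_0 = 1 by convention).
Bell_0 through Bell_7: 1, 1, 2, 5, 15, 52, 203, 877
Sum = 1 + 1 + 2 + 5 + 15 + 52 + 203 + 877 = 1156.

1156


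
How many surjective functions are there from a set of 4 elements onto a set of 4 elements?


By inclusion-exclusion on which target elements are missed, the number of surjections from an n-set onto a k-set is
surj(n, k) = sum_{j=0}^{k} (-1)^j C(k, j) (k - j)^n.
Equivalently surj(n, k) = k! * S(n, k), where S(n, k) is the Stirling number of the second kind.
For n = 4, k = 4:
S(4, 4) = 1, so
surj = 4! * 1 = 24 * 1 = 24.

24


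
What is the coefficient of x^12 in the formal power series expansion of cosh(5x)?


The Maclaurin series is cosh(t) = sum_{m>=0} t^(2m) / (2m)!, so substituting t = 5x, only even powers of x are nonzero, with coefficient of x^(2m) equal to 5^(2m) / (2m)!.
For x^12 the coefficient is 5^12/12! = 244140625/479001600 = 9765625/19160064.

9765625/19160064


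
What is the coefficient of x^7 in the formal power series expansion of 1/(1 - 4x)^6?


The general identity 1/(1 - c x)^r = sum_{k>=0} c^k C(k + r - 1, r - 1) x^k follows by substituting y = c x into 1/(1 - y)^r = sum_{k>=0} C(k + r - 1, r - 1) y^k.
For c = 4, r = 6, k = 7:
4^7 * C(12, 5) = 16384 * 792 = 12976128.

12976128


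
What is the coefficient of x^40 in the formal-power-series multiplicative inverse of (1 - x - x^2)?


Let the inverse be f(x) = sum_{k>=0} a_k x^k. From f(x) * (1 - x - x^2) = 1 and matching coefficients:
 x^0: a_0 = 1.
 x^1: a_1 - a_0 = 0, so a_1 = 1.
 x^k (k >= 2): a_k - a_{k-1} - a_{k-2} = 0, i.e. a_k = a_{k-1} + a_{k-2}.
This is the Fibonacci-type recurrence shifted so that a_0 = a_1 = 1.
Iterating: a_0=1, a_1=1, a_2=2, a_3=3, a_4=5, a_5=8, a_6=13, a_7=21, a_8=34, a_9=55, ...
a_40 = 165580141.

165580141


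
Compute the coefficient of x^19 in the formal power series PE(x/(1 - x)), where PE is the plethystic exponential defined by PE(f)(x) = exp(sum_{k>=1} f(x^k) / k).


For f(x) = x/(1 - x) we have
sum_{k>=1} f(x^k) / k = sum_{k>=1} (1/k) * x^k / (1 - x^k) = sum_{k, m >= 1} x^(k m) / k,
which after exponentiating simplifies to
PE(x/(1 - x)) = prod_{k>=1} 1 / (1 - x^k).
This is the generating function for the partition function p(n), so the coefficient of x^19 is p(19).
Computing p(19) by dynamic programming over parts 1, 2, ..., 19: p(19) = 490.

490


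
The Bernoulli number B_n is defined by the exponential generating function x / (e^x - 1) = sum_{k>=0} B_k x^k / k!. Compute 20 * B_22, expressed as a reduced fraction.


Bernoulli numbers can also be computed recursively via B_0 = 1 and sum_{j=0}^{m} C(m+1, j) B_j = 0 for m >= 1. Odd-index Bernoulli numbers vanish for k >= 3.
Computing B_22 = 854513/138, so 20 * B_22 = 20 * 854513/138 = 8545130/69.

8545130/69


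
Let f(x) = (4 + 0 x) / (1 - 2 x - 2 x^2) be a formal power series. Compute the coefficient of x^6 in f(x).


Write f(x) = sum_{k>=0} a_k x^k. Multiplying both sides by 1 - 2 x - 2 x^2 gives
(1 - 2 x - 2 x^2) sum_{k>=0} a_k x^k = 4 + 0 x.
Matching coefficients:
 x^0: a_0 = 4
 x^1: a_1 - 2 a_0 = 0  =>  a_1 = 2*4 + 0 = 8
 x^k (k >= 2): a_k = 2 a_{k-1} + 2 a_{k-2}.
Iterating: a_2 = 24, a_3 = 64, a_4 = 176, a_5 = 480, a_6 = 1312.
So the coefficient of x^6 is 1312.

1312


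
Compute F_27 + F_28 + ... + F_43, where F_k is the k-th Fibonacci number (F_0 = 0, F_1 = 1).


Use the identity sum_{k=0}^{N} F_k = F_{N+2} - 1 (which follows from F_{k+2} - F_{k+1} = F_k). Then
sum_{k=27}^{43} F_k = (F_{45} - 1) - (F_{28} - 1) = F_{45} - F_{28}.
Computing: F_{45} = 1134903170, F_{28} = 317811, so
Sum = 1134903170 - 317811 = 1134585359.

1134585359


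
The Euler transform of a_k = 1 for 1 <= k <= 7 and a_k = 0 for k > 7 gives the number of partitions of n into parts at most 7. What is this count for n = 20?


Partitions of 20 into parts at most 7:
Using generating function (1-x)^(-1)(1-x^2)^(-1)...(1-x^7)^(-1),
the coefficient of x^20 = 364

364


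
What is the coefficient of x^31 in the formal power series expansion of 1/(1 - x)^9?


The negative binomial / multiset identity is
1/(1 - x)^r = sum_{k>=0} C(k + r - 1, r - 1) x^k.
Here r = 9 and k = 31, so the coefficient is
C(31 + 8, 8) = C(39, 8)
= 61523748

61523748


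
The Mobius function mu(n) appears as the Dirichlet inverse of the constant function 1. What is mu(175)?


175 has a squared prime factor, so mu(175) = 0.
Factorization reveals a repeated prime.

0


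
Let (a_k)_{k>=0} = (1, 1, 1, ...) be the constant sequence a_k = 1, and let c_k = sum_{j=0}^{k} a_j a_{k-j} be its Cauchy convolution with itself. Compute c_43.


Since a_j = 1 for all j >= 0, the convolution sum becomes
c_k = sum_{j=0}^{k} 1 * 1 = 1 * (k + 1).
Equivalently, the generating function of (a_k) is 1/(1 - x) and its square is 1/(1 - x)^2 = sum_{k>=0} 1(k + 1) x^k.
For k = 43: 1 * 44 = 44.

44


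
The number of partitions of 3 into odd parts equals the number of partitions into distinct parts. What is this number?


Computing partitions of 3 into odd parts (1, 3, 5, ...):
Using the generating function prod_{k>=0} 1/(1-x^(2k+1)),
the count is 2

2


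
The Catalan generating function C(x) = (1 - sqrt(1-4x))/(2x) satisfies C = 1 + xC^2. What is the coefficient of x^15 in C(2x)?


Substituting x -> 2x scales the n-th coefficient by 2^n, so [x^15] C(2x) = 2^15 * C_15.
C_15 = C(2*15, 15)/(16) = 155117520/16 = 9694845.
So 2^15 * 9694845 = 32768 * 9694845 = 317680680960.

317680680960


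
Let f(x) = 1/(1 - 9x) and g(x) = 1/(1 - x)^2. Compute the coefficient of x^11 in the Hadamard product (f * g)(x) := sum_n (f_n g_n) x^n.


f has coefficients f_k = 9^k. For g = 1/(1 - x)^2 the coefficient is g_k = C(k + 1, 1) = k + 1. The Hadamard coefficient is (f * g)_k = 9^k * (k + 1).
For k = 11: 9^11 * 12 = 31381059609 * 12 = 376572715308.

376572715308


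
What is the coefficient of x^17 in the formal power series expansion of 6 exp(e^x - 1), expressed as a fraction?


exp(e^x - 1) is the exponential generating function for the Bell numbers Bell_k: exp(e^x - 1) = sum_{k>=0} Bell_k x^k / k!.
So the coefficient of x^17 in 6 exp(e^x - 1) is 6 Bell_17 / 17!.
Computing: Bell_17 = 82864869804 and 17! = 355687428096000, giving
6 * 82864869804/355687428096000 = 255755771/182966784000.

255755771/182966784000


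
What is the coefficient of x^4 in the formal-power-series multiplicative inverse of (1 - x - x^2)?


Let the inverse be f(x) = sum_{k>=0} a_k x^k. From f(x) * (1 - x - x^2) = 1 and matching coefficients:
 x^0: a_0 = 1.
 x^1: a_1 - a_0 = 0, so a_1 = 1.
 x^k (k >= 2): a_k - a_{k-1} - a_{k-2} = 0, i.e. a_k = a_{k-1} + a_{k-2}.
This is the Fibonacci-type recurrence shifted so that a_0 = a_1 = 1.
Iterating: a_0=1, a_1=1, a_2=2, a_3=3, a_4=5
a_4 = 5.

5


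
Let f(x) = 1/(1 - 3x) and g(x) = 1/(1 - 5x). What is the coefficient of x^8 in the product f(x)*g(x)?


The coefficient of x^n in f*g is the Cauchy product: sum_{k=0}^{n} a^k * b^(n-k).
With a=3, b=5, n=8:
sum_{k=0}^{8} 3^k * 5^(8-k)
= 966721

966721


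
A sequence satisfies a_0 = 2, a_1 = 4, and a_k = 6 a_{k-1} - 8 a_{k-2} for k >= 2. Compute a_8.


The characteristic equation is t^2 - 6 t + 8 = 0, with roots r_1 = 4 and r_2 = 2 (so c_1 = r_1 + r_2, c_2 = -r_1 r_2 as required).
One can use the closed form a_n = A r_1^n + B r_2^n, but direct iteration is more reliable:
a_0 = 2, a_1 = 4, a_2 = 8, a_3 = 16, a_4 = 32, a_5 = 64, a_6 = 128, a_7 = 256, a_8 = 512.
So a_8 = 512.

512


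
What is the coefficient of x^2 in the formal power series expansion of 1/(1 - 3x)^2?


The general identity 1/(1 - c x)^r = sum_{k>=0} c^k C(k + r - 1, r - 1) x^k follows by substituting y = c x into 1/(1 - y)^r = sum_{k>=0} C(k + r - 1, r - 1) y^k.
For c = 3, r = 2, k = 2:
3^2 * C(3, 1) = 9 * 3 = 27.

27


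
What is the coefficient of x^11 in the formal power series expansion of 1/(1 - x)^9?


The negative binomial / multiset identity is
1/(1 - x)^r = sum_{k>=0} C(k + r - 1, r - 1) x^k.
Here r = 9 and k = 11, so the coefficient is
C(11 + 8, 8) = C(19, 8)
= 75582

75582


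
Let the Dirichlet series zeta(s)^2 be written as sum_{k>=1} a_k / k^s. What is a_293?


The Dirichlet convolution of the constant function 1 with itself gives (1 * 1)(k) = sum_{d | k} 1 = d(k), the number of positive divisors of k.
Since zeta(s) = sum_{k>=1} 1/k^s, we have zeta(s)^2 = sum_{k>=1} d(k)/k^s, so a_k = d(k).
For k = 293: the divisors are 1, 293.
Count = 2.

2


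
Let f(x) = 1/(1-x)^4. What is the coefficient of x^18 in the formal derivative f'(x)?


Differentiate: d/dx [ 1/(1-x)^r ] = r / (1-x)^(r+1).
Here r = 4, so f'(x) = 4 / (1-x)^5.
The expansion of 1/(1-x)^(r+1) has coefficient of x^n equal to C(n+r, r).
So the coefficient of x^18 in f'(x) is
4 * C(22, 4) = 4 * 7315 = 29260

29260


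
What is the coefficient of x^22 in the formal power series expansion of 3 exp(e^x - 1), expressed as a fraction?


exp(e^x - 1) is the exponential generating function for the Bell numbers Bell_k: exp(e^x - 1) = sum_{k>=0} Bell_k x^k / k!.
So the coefficient of x^22 in 3 exp(e^x - 1) is 3 Bell_22 / 22!.
Computing: Bell_22 = 4506715738447323 and 22! = 1124000727777607680000, giving
3 * 4506715738447323/1124000727777607680000 = 88366975263673/7346409985474560000.

88366975263673/7346409985474560000


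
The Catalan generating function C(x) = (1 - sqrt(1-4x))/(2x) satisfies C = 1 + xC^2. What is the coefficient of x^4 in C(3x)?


Substituting x -> 3x scales the n-th coefficient by 3^n, so [x^4] C(3x) = 3^4 * C_4.
C_4 = C(2*4, 4)/(5) = 70/5 = 14.
So 3^4 * 14 = 81 * 14 = 1134.

1134


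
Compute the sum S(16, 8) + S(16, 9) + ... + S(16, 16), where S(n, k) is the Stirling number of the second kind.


By definition, S(n, k) counts partitions of an n-set into exactly k nonempty blocks.
Computing row n = 16 for k = 8..16:
S(16, k): 2141764053, 820784250, 193754990, 28936908, 2757118, 165620, 6020, 120, 1
Sum = 3188169080.

3188169080


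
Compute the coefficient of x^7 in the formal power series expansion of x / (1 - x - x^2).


Let f(x) = sum_{k>=0} a_k x^k. Multiplying f(x) * (1 - x - x^2) = x and matching coefficients gives a_0 = 0, a_1 = 1, and a_k = a_{k-1} + a_{k-2} for k >= 2. These are the Fibonacci numbers F_k.
Iterating from F_0 = 0, F_1 = 1:
F_0=0, F_1=1, F_2=1, F_3=2, F_4=3, F_5=5, F_6=8, F_7=13
F_7 = 13.

13


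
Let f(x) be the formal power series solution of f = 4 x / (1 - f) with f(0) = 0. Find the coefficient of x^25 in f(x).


Apply Lagrange inversion: f = 4 x * phi(f) with phi(t) = 1/(1 - t), so
[x^n] f = 4^n * (1/n) [t^(n-1)] phi(t)^n = 4^n * (1/n) [t^(n-1)] (1 - t)^(-n) = 4^n * (1/n) C(2n - 2, n - 1) = 4^n * C_{n-1}.
For n = 25: C_24 = C(48, 24) / 25 = 32247603683100/25 = 1289904147324.
With the 4^25 = 1125899906842624 factor, the coefficient is 1125899906842624 * 1289904147324 = 1452302959308005943778738176.

1452302959308005943778738176


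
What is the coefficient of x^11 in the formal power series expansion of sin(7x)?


The Maclaurin series is sin(t) = sum_{k>=0} (-1)^k t^(2k+1) / (2k+1)!, so substituting t = 7x, only odd powers of x are nonzero, with coefficient of x^(2k+1) equal to (-1)^k 7^(2k+1) / (2k+1)!.
Write 11 = 2*5 + 1, giving the coefficient (-1)^5 * 7^11 / 11! = -1977326743/39916800 = -282475249/5702400.

-282475249/5702400


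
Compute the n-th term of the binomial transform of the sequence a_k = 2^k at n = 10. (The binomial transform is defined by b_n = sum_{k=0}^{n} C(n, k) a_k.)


With a_k = 2^k, b_n = sum_{k=0}^{n} C(n, k) 2^k = (1 + 2)^n by the binomial theorem.
For n = 10: (1 + 2)^10 = 3^10 = 59049.

59049


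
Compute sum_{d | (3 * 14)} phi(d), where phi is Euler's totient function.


First, 3 * 14 = 42. One classical identity is sum_{d | n} phi(d) = n (each k in [1, n] has a unique gcd with n, and among the k's with gcd(k, n) = n/d there are phi(d) of them). So the sum equals 42. We also verify directly:
Divisors of 42: 1, 2, 3, 6, 7, 14, 21, 42.
phi values: 1, 1, 2, 2, 6, 6, 12, 12.
Sum = 42.

42


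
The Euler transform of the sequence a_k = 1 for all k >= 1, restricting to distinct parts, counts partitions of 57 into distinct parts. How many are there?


Partitions of 57 into distinct parts can be computed via generating function.
Product (1+x)(1+x^2)(1+x^3)...
The coefficient of x^57 = 7917

7917


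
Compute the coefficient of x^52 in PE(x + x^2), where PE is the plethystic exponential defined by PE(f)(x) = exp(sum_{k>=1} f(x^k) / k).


With f(x) = x + x^2, the exponent is sum_{k>=1} (x^k + x^(2k)) / k = -ln(1 - x) - ln(1 - x^2). Exponentiating:
PE(x + x^2) = 1 / ((1 - x)(1 - x^2)).
This is the generating function for partitions of n into parts of size 1 or 2. The number of 2's can be any j in 0..26, and the rest are 1's, so
[x^52] = floor(52/2) + 1 = 27.

27


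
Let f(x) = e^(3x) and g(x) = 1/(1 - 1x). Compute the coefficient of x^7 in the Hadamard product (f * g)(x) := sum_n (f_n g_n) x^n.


Expanding: f_k = 3^k/k! (from e^(3x)) and g_k = 1^k (from 1/(1 - 1x)). So the Hadamard coefficient (f * g)_k = 3^k 1^k / k! = (3)^k / k!.
For k = 7: 3^7/7! = 2187/5040 = 243/560.

243/560


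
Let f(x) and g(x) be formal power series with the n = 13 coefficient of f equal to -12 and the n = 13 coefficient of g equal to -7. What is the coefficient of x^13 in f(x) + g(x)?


Addition of formal power series is termwise.
The coefficient of x^13 in f + g = -12 + -7
= -19

-19


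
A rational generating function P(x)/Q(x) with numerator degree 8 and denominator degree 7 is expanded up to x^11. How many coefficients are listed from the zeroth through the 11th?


Expanding up to x^11 gives the coefficients for x^0, x^1, ..., x^11.
That is 11 + 1 = 12 coefficients in total.

12


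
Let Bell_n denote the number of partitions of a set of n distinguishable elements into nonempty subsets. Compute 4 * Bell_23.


Bell_23 can be computed from the Bell triangle or from Dobinski's identity Bell_n = (1/e) * sum_{k>=0} k^n / k!.
Computing Bell_23 = 44152005855084346.
Then 4 * 44152005855084346 = 176608023420337384.

176608023420337384


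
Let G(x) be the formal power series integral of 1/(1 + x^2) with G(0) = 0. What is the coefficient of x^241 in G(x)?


1/(1 + x^2) = sum_{j>=0} (-1)^j x^(2j). Integrating termwise with G(0) = 0:
G(x) = sum_{j>=0} (-1)^j x^(2j+1) / (2j+1) = arctan(x).
Only odd powers are nonzero. For x^241 write 241 = 2*120 + 1, giving
(-1)^120 / 241 = 1/241 = 1/241.

1/241


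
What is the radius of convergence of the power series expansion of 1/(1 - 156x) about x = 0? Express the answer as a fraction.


Expanding 1/(1 - 156x) = sum_{k>=0} 156^k x^k, the series converges when |156x| < 1, i.e., |x| < 1/156.
So the radius of convergence is 1/156 = 1/156.

1/156


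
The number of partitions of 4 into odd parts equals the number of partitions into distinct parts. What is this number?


Computing partitions of 4 into odd parts (1, 3, 5, ...):
Using the generating function prod_{k>=0} 1/(1-x^(2k+1)),
the count is 2

2


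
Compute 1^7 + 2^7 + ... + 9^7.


This power sum has a closed form given by Faulhaber's formula
sum_{k=1}^{m} k^p = (1 / (p + 1)) * sum_{j=0}^{p} C(p + 1, j) B_j m^(p + 1 - j),
but for small m direct computation is fastest:
1 + 128 + 2187 + 16384 + 78125 + 279936 + 823543 + 2097152 + 4782969 = 8080425.

8080425


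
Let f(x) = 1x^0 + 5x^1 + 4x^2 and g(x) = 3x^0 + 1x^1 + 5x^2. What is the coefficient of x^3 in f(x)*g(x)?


Cauchy product at x^3:
5*5 + 4*1
= 29

29


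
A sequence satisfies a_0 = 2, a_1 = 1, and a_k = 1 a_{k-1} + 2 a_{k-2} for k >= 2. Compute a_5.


The characteristic equation is t^2 - 1 t - 2 = 0, with roots r_1 = 2 and r_2 = -1 (so c_1 = r_1 + r_2, c_2 = -r_1 r_2 as required).
One can use the closed form a_n = A r_1^n + B r_2^n, but direct iteration is more reliable:
a_0 = 2, a_1 = 1, a_2 = 5, a_3 = 7, a_4 = 17, a_5 = 31.
So a_5 = 31.

31


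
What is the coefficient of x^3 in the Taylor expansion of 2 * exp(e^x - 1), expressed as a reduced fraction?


exp(e^x - 1) = sum_{k>=0} Bell_k x^k / k!, where Bell_k is the k-th Bell number.
So the coefficient of x^3 is 2 * Bell_3 / 3!.
Computing: Bell_3 = 5 and 3! = 6, giving
2 * 5/6 = 5/3.

5/3


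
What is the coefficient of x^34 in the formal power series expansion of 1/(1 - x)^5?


The negative binomial / multiset identity is
1/(1 - x)^r = sum_{k>=0} C(k + r - 1, r - 1) x^k.
Here r = 5 and k = 34, so the coefficient is
C(34 + 4, 4) = C(38, 4)
= 73815

73815


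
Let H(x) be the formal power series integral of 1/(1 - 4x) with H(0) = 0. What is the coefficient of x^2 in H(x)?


1/(1 - 4x) = sum_{k>=0} 4^k x^k. Integrating termwise with H(0) = 0:
H(x) = sum_{k>=0} 4^k x^(k+1) / (k+1) = sum_{m>=1} 4^(m-1) x^m / m.
For m = 2: 4^1/2 = 4/2 = 2.

2


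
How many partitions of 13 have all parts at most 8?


Using the generating function (1-x)^(-1)(1-x^2)^(-1)...(1-x^8)^(-1),
the coefficient of x^13 counts these restricted partitions.
Result = 89

89


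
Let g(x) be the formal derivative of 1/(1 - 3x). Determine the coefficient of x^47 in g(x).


Differentiate termwise: d/dx sum_{k>=0} 3^k x^k = sum_{k>=1} k 3^k x^(k-1) = sum_{j>=0} (j+1) 3^(j+1) x^j.
Equivalently, d/dx [1/(1 - 3x)] = 3/(1 - 3x)^2.
For j = 47: 48 * 3^48 = 48 * 79766443076872509863361 = 3828789267689880473441328.

3828789267689880473441328


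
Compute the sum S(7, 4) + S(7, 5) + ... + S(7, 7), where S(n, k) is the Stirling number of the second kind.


By definition, S(n, k) counts partitions of an n-set into exactly k nonempty blocks.
Computing row n = 7 for k = 4..7:
S(7, k): 350, 140, 21, 1
Sum = 512.

512
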